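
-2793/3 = -931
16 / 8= 2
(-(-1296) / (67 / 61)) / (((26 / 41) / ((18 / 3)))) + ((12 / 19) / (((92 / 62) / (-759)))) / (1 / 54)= -103940820/16549 = -6280.79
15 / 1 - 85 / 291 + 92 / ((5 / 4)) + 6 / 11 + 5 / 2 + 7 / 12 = 1961929/21340 = 91.94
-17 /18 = -0.94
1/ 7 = 0.14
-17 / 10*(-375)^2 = -478125/2 = -239062.50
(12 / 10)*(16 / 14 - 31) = -35.83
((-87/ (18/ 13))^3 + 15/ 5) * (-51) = 910893745/72 = 12651302.01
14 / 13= 1.08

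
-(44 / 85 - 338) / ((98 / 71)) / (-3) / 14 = -48493/8330 = -5.82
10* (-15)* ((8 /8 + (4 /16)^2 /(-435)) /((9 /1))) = -34795/2088 = -16.66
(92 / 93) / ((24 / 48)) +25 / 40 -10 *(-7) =54017/744 = 72.60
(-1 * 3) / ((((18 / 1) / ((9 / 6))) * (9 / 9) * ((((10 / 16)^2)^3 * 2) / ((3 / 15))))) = -32768/78125 = -0.42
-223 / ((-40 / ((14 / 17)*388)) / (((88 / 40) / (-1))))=-1665587/425 = -3919.03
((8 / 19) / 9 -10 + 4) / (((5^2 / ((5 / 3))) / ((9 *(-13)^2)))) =-172042/285 = -603.66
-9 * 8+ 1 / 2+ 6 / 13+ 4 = -67.04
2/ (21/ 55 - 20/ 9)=-990/911 = -1.09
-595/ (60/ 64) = -1904/3 = -634.67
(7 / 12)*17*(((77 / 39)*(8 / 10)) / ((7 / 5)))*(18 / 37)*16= 41888/481 = 87.09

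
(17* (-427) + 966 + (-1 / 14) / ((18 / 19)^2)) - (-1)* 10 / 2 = -6288.08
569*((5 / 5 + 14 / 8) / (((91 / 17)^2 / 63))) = 16279659/4732 = 3440.33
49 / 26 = 1.88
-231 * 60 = -13860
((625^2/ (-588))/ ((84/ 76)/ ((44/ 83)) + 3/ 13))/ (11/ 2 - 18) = 22.95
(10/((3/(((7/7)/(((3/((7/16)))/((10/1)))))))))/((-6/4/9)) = -175/6 = -29.17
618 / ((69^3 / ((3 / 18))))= 103/328509 = 0.00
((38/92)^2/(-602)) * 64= -2888/159229 = -0.02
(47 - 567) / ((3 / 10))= -5200/3 = -1733.33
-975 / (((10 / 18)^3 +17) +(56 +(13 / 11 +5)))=-7818525/636334 = -12.29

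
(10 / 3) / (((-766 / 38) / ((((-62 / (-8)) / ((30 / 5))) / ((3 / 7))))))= -20615/41364 = -0.50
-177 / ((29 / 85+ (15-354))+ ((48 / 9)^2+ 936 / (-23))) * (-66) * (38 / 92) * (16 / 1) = -679191480/3087131 = -220.01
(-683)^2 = 466489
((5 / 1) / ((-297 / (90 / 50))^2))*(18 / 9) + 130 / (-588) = -117779/533610 = -0.22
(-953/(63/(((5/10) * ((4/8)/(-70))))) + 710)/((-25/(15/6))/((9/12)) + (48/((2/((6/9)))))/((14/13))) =12525353/26880 = 465.97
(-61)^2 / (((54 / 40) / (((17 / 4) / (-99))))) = -316285/2673 = -118.33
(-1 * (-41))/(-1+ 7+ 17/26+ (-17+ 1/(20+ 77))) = -103402/26067 = -3.97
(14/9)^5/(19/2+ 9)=1075648/2184813 = 0.49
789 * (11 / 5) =8679/5 = 1735.80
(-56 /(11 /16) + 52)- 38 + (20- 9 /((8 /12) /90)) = -13887/11 = -1262.45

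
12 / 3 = 4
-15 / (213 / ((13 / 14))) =-65/994 = -0.07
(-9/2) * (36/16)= -81/8 = -10.12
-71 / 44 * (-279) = 19809/44 = 450.20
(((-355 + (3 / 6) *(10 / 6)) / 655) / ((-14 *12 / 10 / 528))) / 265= 9350/145803 = 0.06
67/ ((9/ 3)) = 67/3 = 22.33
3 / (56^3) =3/175616 = 0.00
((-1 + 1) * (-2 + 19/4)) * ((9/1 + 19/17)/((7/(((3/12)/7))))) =0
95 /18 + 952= 17231/18 = 957.28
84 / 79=1.06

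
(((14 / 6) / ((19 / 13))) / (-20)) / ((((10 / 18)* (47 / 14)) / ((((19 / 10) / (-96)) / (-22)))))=-637/16544000 = 0.00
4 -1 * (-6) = 10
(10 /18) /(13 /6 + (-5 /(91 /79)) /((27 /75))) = -910/16201 = -0.06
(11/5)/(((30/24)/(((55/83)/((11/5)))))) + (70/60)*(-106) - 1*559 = -169852/249 = -682.14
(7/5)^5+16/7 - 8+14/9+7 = 1618216/196875 = 8.22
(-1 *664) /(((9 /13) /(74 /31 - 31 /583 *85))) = 332703176/162657 = 2045.43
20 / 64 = 5/16 = 0.31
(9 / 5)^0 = 1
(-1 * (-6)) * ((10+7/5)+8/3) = 422/5 = 84.40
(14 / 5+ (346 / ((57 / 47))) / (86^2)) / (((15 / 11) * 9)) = 32908249/142280550 = 0.23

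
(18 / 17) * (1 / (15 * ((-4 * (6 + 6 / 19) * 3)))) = -19/20400 = 0.00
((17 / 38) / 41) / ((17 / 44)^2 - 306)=-968/27133349 = 0.00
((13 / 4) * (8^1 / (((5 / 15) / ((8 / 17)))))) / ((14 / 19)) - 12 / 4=5571/119 = 46.82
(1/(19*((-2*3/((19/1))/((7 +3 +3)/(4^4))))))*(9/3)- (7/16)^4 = -4065/65536 = -0.06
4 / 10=2/5 = 0.40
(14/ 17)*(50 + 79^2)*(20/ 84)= 20970/17 = 1233.53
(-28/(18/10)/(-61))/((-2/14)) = -980/549 = -1.79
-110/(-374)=5/17 = 0.29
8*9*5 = 360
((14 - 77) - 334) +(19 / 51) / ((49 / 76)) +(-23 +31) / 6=-329109/833 = -395.09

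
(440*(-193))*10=-849200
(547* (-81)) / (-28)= 44307/28 = 1582.39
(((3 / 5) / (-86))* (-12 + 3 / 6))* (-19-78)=-6693/860 = -7.78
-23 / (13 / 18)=-414/13 = -31.85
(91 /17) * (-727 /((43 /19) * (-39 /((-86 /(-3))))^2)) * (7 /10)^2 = -203727937/447525 = -455.23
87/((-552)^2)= 29/101568 = 0.00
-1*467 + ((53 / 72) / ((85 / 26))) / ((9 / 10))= -1285429/2754 = -466.75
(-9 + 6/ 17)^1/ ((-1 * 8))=147/136 = 1.08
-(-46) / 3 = 46/3 = 15.33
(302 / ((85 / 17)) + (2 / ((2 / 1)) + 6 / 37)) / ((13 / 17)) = 193613/2405 = 80.50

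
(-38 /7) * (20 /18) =-380/63 = -6.03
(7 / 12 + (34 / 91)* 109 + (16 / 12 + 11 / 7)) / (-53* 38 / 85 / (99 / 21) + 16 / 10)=-12.91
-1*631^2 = -398161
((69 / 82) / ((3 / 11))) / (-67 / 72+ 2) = 828/287 = 2.89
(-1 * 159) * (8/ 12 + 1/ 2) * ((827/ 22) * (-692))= 53079341/11 = 4825394.64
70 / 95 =14/19 = 0.74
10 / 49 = 0.20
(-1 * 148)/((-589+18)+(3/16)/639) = 504384/1945967 = 0.26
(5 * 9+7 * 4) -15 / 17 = 1226/17 = 72.12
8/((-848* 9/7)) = -7/954 = -0.01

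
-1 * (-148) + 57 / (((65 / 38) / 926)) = 2015336/65 = 31005.17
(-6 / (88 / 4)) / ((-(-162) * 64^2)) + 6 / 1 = 14598143/2433024 = 6.00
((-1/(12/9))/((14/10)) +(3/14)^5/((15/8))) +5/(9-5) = 240181/336140 = 0.71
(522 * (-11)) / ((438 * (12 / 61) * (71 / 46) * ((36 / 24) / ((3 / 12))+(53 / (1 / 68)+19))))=-447557/37618214 = -0.01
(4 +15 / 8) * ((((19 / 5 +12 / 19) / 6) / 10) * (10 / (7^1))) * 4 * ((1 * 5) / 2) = 19787/3192 = 6.20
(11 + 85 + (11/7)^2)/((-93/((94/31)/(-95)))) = 90710/2684073 = 0.03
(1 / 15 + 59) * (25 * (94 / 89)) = 416420/267 = 1559.63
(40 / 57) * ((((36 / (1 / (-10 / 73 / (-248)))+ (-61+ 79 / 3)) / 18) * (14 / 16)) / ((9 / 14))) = -57628165/31344813 = -1.84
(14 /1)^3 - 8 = 2736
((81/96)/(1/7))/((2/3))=567/64 = 8.86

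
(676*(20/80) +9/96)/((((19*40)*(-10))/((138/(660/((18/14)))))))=-0.01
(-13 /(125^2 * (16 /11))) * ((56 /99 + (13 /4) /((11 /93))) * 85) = -490841/360000 = -1.36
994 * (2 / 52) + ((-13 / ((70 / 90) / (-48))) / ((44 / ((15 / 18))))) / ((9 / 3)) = 43339/1001 = 43.30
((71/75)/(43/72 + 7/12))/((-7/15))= -5112/2975 = -1.72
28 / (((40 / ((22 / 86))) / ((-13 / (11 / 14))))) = -637/215 = -2.96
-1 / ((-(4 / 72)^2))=324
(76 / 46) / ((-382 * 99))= -19/434907 = 0.00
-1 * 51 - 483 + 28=-506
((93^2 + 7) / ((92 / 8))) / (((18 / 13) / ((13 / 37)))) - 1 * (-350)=4143514/7659 = 541.00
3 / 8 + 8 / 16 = 7/8 = 0.88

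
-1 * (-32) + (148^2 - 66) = 21870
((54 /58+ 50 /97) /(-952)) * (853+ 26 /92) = -159712319/123186896 = -1.30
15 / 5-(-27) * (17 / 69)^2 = 2454/529 = 4.64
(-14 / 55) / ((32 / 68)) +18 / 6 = 541/220 = 2.46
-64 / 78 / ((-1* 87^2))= 32/295191 = 0.00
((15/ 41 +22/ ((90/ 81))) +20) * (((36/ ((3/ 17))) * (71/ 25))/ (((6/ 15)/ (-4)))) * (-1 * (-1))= -238522512/1025 = -232704.89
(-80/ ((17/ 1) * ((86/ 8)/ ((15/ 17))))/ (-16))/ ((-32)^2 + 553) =300/19597379 = 0.00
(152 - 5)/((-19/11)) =-1617/19 = -85.11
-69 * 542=-37398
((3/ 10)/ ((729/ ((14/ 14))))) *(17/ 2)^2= 289/9720 = 0.03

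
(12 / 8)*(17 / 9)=17/6 = 2.83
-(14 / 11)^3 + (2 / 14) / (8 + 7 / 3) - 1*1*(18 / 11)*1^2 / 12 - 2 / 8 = -2812189/1155308 = -2.43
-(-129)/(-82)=-129/82 = -1.57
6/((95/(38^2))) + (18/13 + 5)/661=3918823/42965 = 91.21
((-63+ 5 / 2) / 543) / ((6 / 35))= -4235/6516 = -0.65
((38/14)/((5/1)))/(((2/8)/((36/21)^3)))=131328/12005 = 10.94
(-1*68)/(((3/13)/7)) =-6188/3 = -2062.67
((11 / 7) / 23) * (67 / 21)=0.22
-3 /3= -1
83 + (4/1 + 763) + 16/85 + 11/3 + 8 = 219773/255 = 861.85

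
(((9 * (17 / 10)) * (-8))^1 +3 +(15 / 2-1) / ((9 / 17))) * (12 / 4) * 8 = -38564/15 = -2570.93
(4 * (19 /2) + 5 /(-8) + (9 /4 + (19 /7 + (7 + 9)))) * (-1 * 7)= -3267/8 = -408.38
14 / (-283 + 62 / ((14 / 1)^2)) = -1372/27703 = -0.05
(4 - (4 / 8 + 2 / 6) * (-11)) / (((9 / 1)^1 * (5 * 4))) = 79/1080 = 0.07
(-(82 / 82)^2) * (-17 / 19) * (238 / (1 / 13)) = 2768.32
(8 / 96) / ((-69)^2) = 1/57132 = 0.00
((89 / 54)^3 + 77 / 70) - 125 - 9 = -101109983/787320 = -128.42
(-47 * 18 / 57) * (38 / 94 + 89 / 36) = -4867/114 = -42.69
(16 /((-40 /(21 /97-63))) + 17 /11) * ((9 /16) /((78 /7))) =597345/443872 = 1.35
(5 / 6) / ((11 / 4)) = 0.30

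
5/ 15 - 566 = -1697/3 = -565.67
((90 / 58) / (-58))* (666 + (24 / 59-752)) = 113625/49619 = 2.29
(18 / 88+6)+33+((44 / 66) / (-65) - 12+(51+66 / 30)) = 689783/8580 = 80.39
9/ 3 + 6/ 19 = 63/19 = 3.32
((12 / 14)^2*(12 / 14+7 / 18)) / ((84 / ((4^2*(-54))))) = -9.42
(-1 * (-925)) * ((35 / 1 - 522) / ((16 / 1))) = -450475/16 = -28154.69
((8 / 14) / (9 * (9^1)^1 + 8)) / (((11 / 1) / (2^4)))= 64/6853 = 0.01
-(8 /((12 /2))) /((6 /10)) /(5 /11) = -4.89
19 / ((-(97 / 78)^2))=-115596/9409 = -12.29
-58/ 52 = -29/26 = -1.12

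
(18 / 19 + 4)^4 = 78074896/130321 = 599.10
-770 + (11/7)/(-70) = -377311/490 = -770.02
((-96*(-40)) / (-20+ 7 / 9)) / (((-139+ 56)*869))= 34560/12477971 = 0.00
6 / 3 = 2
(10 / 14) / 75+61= 6406/105 = 61.01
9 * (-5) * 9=-405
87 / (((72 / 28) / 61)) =12383/6 = 2063.83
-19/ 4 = -4.75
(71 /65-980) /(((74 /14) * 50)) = -445403/120250 = -3.70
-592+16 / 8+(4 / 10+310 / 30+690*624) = 6449711/15 = 429980.73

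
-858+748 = -110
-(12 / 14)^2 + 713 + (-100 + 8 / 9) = 270401/441 = 613.15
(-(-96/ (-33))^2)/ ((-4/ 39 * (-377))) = -768/3509 = -0.22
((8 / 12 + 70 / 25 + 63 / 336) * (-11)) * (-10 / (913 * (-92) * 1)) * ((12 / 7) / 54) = -877/5772816 = 0.00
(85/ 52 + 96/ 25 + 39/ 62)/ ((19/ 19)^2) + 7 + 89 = 4114777/40300 = 102.10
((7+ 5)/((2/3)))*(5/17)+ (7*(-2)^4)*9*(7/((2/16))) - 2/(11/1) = 10556732/187 = 56453.11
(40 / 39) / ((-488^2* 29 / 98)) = -245/16833804 = 0.00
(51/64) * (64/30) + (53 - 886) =-8313/10 = -831.30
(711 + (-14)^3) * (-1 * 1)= 2033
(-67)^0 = 1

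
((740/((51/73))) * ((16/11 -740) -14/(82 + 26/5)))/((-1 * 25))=562893802/17985 = 31297.96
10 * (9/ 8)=45/4 = 11.25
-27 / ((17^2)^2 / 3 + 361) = -81/84604 = 0.00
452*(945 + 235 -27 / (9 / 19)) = 507596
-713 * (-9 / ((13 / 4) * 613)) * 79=254.46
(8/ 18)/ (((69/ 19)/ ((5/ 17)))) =380/10557 = 0.04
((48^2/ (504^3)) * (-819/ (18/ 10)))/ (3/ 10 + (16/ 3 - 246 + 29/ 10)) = 25/725004 = 0.00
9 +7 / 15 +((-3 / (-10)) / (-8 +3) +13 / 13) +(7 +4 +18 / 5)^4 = 170428471/3750 = 45447.59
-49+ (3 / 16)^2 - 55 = -26615/256 = -103.96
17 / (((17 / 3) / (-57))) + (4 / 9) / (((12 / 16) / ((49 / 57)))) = -262385/1539 = -170.49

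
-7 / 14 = -1/2 = -0.50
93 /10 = 9.30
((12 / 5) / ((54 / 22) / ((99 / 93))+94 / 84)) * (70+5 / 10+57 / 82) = 178012296/3568025 = 49.89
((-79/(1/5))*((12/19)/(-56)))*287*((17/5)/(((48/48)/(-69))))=-11398041/38 = -299948.45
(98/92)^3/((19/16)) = 235298/231173 = 1.02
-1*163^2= -26569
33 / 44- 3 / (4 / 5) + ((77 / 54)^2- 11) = -34895/2916 = -11.97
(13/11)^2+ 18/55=1043/605 = 1.72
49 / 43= 1.14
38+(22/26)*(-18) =296/13 = 22.77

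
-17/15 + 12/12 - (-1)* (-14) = -212/15 = -14.13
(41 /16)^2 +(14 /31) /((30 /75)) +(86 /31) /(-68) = 33313/4352 = 7.65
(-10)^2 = 100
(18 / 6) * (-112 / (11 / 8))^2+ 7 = 2409295/121 = 19911.53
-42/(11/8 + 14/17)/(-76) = 0.25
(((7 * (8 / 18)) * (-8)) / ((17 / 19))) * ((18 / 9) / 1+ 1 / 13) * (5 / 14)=-4560/221 = -20.63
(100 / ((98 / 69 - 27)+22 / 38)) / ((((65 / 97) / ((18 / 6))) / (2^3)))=-7630020/53261 = -143.26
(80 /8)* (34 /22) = 170/11 = 15.45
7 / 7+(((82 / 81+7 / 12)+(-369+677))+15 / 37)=3728281/11988 = 311.00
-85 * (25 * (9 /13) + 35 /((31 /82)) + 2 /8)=-15091155/1612 = -9361.76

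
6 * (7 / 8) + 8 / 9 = 221/36 = 6.14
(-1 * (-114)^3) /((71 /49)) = 72595656/71 = 1022474.03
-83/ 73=-1.14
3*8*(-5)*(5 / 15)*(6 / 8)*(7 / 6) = -35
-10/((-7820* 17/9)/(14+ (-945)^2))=8037351/13294 = 604.58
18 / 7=2.57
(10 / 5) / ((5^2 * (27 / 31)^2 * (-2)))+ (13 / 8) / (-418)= -3450509/60944400 = -0.06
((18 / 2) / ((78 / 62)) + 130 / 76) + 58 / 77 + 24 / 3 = 670139/38038 = 17.62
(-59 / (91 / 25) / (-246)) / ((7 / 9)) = 4425/52234 = 0.08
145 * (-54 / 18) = -435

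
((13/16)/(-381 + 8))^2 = 169/35617024 = 0.00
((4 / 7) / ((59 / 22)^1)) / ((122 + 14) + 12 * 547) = 22/691775 = 0.00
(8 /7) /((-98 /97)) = -388/343 = -1.13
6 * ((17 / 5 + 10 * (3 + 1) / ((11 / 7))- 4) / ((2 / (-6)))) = -24606/55 = -447.38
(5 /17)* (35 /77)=25/187 = 0.13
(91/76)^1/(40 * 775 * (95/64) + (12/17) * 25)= 3094/118949975 = 0.00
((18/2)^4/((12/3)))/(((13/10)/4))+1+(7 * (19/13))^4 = 457074452/28561 = 16003.45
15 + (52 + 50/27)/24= 5587/324 = 17.24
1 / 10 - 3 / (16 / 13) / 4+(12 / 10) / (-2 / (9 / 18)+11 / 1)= -757/2240 = -0.34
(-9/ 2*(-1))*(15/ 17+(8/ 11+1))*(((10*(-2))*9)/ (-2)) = 197640/187 = 1056.90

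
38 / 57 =2/3 = 0.67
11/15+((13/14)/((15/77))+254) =519/2 = 259.50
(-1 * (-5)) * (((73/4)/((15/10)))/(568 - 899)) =-365/1986 = -0.18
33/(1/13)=429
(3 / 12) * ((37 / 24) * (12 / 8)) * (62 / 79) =1147/2528 = 0.45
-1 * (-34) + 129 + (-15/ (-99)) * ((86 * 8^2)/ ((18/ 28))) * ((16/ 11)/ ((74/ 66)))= 1845.90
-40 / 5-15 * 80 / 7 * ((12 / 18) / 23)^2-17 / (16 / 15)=-4280347/177744 = -24.08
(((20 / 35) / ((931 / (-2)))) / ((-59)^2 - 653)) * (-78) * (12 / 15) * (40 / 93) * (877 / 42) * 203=21160256/428499267 = 0.05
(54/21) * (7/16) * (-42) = -189/4 = -47.25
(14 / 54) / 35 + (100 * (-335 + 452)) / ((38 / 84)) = 66339019/2565 = 25863.17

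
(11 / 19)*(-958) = -10538/19 = -554.63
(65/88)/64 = 0.01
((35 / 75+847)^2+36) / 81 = 161603044/18225 = 8867.11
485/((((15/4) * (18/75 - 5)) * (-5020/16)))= 7760/89607 = 0.09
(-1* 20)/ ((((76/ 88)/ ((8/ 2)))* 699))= -1760/13281 = -0.13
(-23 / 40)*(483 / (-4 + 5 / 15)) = 33327/440 = 75.74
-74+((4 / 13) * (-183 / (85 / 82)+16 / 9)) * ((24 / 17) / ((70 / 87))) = -110687166/657475 = -168.35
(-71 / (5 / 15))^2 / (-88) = -45369/88 = -515.56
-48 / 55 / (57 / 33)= -48/95 = -0.51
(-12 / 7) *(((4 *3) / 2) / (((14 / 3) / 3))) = -324/49 = -6.61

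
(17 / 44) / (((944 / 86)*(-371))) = -731/7704928 = 0.00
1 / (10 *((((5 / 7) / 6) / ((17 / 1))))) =357/25 = 14.28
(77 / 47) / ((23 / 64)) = 4928/1081 = 4.56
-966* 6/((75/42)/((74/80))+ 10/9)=-6755238/3545 = -1905.57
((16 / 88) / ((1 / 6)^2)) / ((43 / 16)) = 1152/473 = 2.44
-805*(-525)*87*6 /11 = 220610250/11 = 20055477.27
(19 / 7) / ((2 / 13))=247/14 = 17.64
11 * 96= 1056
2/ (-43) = -2/43 = -0.05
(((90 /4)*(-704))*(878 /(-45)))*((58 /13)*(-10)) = -179252480/13 = -13788652.31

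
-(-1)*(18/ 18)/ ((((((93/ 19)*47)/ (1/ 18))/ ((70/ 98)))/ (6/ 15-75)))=-0.01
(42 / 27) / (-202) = -7/909 = -0.01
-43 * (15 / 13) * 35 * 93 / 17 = -2099475/221 = -9499.89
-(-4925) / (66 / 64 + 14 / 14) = 31520/13 = 2424.62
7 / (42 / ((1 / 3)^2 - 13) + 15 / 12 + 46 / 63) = -51156/9343 = -5.48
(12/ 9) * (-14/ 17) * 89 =-4984/51 = -97.73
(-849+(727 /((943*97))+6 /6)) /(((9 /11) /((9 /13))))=-853233491/1189123 = -717.53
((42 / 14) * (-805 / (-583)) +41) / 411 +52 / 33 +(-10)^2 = 8121730/79871 = 101.69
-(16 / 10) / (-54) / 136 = 1/4590 = 0.00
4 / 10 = 2/5 = 0.40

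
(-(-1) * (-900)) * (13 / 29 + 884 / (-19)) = 22850100/551 = 41470.24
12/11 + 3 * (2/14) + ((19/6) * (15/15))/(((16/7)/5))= 8.45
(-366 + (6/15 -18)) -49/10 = -388.50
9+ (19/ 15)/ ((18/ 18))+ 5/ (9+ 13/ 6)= 10768/1005 = 10.71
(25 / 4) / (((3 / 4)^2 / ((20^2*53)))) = 2120000/9 = 235555.56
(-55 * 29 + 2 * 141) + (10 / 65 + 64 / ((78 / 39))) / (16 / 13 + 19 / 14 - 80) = -18504709/14089 = -1313.42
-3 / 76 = -0.04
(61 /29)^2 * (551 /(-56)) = -70699/1624 = -43.53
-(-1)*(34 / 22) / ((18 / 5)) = 85/198 = 0.43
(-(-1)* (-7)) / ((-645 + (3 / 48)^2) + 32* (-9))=256/34121 = 0.01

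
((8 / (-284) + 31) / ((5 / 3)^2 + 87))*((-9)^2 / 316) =1603071/18128288 = 0.09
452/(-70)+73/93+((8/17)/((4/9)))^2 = -4281187/940695 = -4.55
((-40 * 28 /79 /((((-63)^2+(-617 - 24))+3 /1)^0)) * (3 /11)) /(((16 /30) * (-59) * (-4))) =-1575/51271 = -0.03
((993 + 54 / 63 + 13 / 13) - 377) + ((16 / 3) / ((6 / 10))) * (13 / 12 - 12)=98435/189 = 520.82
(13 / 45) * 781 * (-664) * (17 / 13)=-8815928/45 = -195909.51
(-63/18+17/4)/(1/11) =8.25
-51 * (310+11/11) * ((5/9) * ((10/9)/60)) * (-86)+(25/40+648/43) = 391463839/27864 = 14049.09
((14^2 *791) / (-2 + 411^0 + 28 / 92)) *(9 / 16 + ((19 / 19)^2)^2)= -22286425/64 = -348225.39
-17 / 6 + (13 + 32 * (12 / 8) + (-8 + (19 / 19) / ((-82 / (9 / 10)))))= 123383/2460 = 50.16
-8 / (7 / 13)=-104/7 = -14.86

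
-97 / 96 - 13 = -1345/96 = -14.01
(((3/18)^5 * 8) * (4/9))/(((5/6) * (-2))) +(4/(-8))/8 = -3661/58320 = -0.06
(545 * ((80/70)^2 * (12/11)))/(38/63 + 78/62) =23355648/55979 = 417.22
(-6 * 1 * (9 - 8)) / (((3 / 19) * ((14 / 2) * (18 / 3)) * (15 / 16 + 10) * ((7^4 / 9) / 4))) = -3648/2941225 = 0.00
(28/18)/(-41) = -14/369 = -0.04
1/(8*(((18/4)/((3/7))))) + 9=757/84 = 9.01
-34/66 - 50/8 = -893/132 = -6.77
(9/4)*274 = 1233/2 = 616.50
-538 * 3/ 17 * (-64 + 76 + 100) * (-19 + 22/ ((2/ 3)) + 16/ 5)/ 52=-3886512/1105 = -3517.21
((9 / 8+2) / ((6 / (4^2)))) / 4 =25/12 = 2.08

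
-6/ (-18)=1/3 = 0.33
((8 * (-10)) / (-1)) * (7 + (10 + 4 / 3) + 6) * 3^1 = 5840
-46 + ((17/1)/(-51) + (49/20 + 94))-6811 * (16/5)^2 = -20908357/300 = -69694.52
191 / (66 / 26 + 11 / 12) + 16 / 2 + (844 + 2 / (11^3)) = 907.28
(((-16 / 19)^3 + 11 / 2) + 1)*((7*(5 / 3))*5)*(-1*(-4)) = 1377.33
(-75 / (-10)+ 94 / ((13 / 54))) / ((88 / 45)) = 465615/2288 = 203.50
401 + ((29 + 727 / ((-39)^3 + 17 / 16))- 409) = 20.99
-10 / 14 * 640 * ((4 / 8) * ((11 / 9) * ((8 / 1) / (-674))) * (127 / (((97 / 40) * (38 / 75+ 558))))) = 25400000/81689811 = 0.31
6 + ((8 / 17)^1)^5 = 8551910/1419857 = 6.02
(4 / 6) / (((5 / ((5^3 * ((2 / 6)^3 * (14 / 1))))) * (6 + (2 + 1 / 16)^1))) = 11200/10449 = 1.07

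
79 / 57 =1.39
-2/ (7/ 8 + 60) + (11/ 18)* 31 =165779/8766 = 18.91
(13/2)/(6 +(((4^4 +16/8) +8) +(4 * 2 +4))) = 13/568 = 0.02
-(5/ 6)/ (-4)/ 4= 5/96 = 0.05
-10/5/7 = -2/7 = -0.29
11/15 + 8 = 131/15 = 8.73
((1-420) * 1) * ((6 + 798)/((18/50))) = -2807300/3 = -935766.67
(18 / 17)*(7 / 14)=9/17 = 0.53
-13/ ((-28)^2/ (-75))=975/784 = 1.24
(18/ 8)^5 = 59049/1024 = 57.67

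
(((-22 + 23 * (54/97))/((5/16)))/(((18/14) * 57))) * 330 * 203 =-446171264/16587 = -26898.85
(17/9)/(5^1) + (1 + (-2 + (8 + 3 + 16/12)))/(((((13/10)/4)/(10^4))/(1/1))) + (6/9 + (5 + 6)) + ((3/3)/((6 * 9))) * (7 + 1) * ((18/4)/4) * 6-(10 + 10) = 203995931/585 = 348710.99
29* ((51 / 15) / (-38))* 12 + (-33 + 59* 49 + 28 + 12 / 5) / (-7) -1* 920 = -906904/665 = -1363.77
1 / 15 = 0.07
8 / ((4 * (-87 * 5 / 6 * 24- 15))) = -2/1755 = 0.00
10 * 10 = 100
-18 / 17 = -1.06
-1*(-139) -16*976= -15477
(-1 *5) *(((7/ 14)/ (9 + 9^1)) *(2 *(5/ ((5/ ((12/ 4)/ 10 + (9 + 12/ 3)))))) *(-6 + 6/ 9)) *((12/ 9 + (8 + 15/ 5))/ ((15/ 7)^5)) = 330828988/61509375 = 5.38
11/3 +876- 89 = 2372/3 = 790.67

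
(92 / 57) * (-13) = -1196/57 = -20.98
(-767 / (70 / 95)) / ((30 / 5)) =-14573/84 = -173.49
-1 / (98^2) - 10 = -96041/9604 = -10.00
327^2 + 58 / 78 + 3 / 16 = 66724277/624 = 106929.93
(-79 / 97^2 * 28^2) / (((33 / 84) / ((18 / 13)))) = -23.20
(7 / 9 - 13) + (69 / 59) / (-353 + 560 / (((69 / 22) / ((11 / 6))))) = -34596937/2820141 = -12.27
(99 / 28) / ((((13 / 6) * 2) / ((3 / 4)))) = 891/1456 = 0.61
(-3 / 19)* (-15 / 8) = 45/152 = 0.30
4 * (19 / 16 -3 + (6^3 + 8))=3555/4 = 888.75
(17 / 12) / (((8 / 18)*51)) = 1/16 = 0.06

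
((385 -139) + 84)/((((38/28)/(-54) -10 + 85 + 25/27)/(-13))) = -1081080/19127 = -56.52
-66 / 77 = -6/7 = -0.86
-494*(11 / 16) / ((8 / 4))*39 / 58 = -105963/928 = -114.18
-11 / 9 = -1.22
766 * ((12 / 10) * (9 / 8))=10341/10 = 1034.10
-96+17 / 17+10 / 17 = -1605/17 = -94.41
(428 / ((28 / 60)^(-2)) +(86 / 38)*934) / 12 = 4717459/25650 = 183.92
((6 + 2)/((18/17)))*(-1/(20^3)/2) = -17/36000 = 0.00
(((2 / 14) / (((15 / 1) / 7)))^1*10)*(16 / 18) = 16/27 = 0.59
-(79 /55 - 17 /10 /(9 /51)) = 541/66 = 8.20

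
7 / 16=0.44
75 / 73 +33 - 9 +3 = 28.03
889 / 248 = 3.58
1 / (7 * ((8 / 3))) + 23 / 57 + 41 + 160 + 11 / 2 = 660607/3192 = 206.96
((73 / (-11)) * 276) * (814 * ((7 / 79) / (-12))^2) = -3044027/37446 = -81.29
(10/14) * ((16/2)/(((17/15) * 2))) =300/119 = 2.52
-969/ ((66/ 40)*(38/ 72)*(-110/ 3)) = 3672/121 = 30.35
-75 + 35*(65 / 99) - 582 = -62768/99 = -634.02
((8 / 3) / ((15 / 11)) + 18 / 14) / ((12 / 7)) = 1021/540 = 1.89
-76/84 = -19/21 = -0.90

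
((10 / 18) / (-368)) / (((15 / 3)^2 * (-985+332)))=1/10813680 = 0.00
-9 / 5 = -1.80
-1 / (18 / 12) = -2/3 = -0.67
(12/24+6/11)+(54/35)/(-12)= 353/385 = 0.92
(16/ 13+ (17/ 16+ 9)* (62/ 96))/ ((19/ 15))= 385855/63232 = 6.10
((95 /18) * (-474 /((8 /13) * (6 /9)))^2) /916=901793295/117248 = 7691.33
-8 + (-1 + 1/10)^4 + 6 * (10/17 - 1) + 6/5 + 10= 235537/170000 = 1.39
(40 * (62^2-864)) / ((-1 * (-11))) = 119200/11 = 10836.36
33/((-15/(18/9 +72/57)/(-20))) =2728/19 = 143.58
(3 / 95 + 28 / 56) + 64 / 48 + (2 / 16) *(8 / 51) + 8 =31927/3230 = 9.88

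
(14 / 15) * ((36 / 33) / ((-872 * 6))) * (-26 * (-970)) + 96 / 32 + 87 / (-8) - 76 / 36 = -1285777/86328 = -14.89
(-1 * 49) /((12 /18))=-147/2 = -73.50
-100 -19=-119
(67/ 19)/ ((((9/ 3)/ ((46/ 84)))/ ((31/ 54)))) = 0.37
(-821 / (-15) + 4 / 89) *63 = 1535709/445 = 3451.03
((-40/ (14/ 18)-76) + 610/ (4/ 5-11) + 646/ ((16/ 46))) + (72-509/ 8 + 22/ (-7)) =4784513/2856 = 1675.25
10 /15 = 2/3 = 0.67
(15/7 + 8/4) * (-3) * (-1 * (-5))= -435/7 = -62.14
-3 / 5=-0.60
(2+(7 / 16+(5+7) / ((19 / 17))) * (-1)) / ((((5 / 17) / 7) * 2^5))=-331891/48640 = -6.82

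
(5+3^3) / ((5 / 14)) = 448/5 = 89.60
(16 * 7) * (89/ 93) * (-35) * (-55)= 206326.88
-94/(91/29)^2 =-79054/8281 = -9.55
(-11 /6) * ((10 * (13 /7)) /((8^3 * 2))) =-715/21504 = -0.03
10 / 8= 5/4 = 1.25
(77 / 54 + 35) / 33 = 1967/1782 = 1.10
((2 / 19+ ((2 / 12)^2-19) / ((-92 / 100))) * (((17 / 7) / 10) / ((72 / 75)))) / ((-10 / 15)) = -3959555/503424 = -7.87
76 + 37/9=721/9 = 80.11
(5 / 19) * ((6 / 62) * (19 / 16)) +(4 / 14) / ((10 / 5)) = 601/3472 = 0.17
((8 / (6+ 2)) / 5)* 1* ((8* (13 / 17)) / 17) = 104/1445 = 0.07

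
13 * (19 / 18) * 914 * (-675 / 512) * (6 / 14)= -25397775/3584 = -7086.43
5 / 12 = 0.42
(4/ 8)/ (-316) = -1/632 = 0.00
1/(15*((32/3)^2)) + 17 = 87043/5120 = 17.00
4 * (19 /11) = 76/11 = 6.91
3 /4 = 0.75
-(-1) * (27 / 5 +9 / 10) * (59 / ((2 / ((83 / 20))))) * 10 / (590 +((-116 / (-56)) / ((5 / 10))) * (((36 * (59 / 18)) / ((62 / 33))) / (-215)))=48791799/3724744 = 13.10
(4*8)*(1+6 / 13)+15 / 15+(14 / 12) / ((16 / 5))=60071/1248 = 48.13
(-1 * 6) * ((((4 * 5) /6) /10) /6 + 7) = -127/3 = -42.33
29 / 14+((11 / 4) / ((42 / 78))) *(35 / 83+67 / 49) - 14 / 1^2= -158955/56938 = -2.79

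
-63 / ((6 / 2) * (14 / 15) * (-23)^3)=45/24334 = 0.00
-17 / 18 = -0.94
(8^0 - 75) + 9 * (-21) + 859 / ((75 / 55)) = 5504/15 = 366.93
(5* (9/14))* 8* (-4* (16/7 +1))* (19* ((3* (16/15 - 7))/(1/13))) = 72807696/49 = 1485871.35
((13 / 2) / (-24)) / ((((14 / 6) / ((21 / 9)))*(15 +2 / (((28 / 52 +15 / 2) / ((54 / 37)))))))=-100529/5702544 = -0.02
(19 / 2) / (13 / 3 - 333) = -57/1972 = -0.03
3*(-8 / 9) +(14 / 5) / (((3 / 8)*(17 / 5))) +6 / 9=10/51 = 0.20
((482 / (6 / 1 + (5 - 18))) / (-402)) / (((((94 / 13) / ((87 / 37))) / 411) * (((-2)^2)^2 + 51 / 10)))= 186711135/172089701 = 1.08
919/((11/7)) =6433/11 = 584.82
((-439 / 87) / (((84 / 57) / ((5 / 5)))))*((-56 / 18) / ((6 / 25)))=208525/4698 = 44.39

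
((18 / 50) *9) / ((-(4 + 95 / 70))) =-378/625 = -0.60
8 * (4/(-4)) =-8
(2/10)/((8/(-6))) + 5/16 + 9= 733/80 = 9.16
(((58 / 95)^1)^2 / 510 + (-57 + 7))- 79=-296875693/2301375 = -129.00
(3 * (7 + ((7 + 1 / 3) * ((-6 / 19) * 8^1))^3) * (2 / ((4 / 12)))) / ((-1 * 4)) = 28582.57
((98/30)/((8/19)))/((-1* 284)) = -931/34080 = -0.03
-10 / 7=-1.43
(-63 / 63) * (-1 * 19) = 19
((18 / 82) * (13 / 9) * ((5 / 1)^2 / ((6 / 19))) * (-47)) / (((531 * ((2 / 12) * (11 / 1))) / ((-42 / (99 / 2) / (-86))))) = -4063150/339823539 = -0.01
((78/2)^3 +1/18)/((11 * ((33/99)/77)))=1245700.17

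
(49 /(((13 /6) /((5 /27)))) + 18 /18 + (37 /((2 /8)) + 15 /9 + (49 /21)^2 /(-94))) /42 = 567485/153972 = 3.69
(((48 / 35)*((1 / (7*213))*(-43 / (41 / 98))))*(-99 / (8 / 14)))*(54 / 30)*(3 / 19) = 6436584/1382725 = 4.65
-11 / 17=-0.65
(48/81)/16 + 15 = 406/27 = 15.04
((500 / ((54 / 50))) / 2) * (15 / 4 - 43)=-490625/54 = -9085.65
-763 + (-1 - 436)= -1200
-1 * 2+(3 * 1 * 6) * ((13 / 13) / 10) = -1/5 = -0.20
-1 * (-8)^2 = -64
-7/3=-2.33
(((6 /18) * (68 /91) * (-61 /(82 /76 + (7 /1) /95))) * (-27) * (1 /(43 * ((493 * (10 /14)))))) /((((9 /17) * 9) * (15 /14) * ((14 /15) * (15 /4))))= 630496/479278215 = 0.00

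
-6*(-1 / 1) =6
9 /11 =0.82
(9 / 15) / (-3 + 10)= 3/35 = 0.09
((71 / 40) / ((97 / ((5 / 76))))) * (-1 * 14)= -497/29488 = -0.02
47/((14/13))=611/14 = 43.64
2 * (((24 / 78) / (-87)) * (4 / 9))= -32/10179 = 0.00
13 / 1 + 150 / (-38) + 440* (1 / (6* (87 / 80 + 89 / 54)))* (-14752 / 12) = -194672908/5909 = -32945.15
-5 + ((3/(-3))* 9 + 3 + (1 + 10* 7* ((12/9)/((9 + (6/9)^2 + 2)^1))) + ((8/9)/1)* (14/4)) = 1174/927 = 1.27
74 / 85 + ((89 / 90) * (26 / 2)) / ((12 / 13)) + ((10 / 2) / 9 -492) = -8751239/18360 = -476.65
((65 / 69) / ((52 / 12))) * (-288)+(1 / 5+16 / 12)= -21071/345 = -61.08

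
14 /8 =7/4 = 1.75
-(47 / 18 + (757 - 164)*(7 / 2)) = -18703/9 = -2078.11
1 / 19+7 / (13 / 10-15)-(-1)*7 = 17028/2603 = 6.54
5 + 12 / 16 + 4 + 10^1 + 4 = 95/4 = 23.75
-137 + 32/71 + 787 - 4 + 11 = 46679/71 = 657.45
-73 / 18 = -4.06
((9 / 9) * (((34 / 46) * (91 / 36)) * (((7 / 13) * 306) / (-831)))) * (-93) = 438991/12742 = 34.45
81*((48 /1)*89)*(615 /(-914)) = -106404840/457 = -232833.35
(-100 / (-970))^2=100/9409 = 0.01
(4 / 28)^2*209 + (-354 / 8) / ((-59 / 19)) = 3629/196 = 18.52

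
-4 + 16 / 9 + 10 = 70/9 = 7.78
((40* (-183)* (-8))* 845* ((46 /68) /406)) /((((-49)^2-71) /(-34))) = -56905680/47299 = -1203.11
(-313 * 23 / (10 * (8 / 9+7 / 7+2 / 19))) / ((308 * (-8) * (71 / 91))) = 0.19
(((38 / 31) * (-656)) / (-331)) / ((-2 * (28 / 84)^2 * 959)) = -112176/9840299 = -0.01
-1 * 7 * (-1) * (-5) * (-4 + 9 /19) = 2345/19 = 123.42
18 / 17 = 1.06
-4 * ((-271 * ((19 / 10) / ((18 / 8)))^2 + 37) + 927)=-3083.01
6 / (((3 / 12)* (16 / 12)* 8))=9/4 = 2.25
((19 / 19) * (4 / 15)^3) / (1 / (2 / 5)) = 128/16875 = 0.01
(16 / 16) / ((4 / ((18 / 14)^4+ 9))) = 14085/4802 = 2.93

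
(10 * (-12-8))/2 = -100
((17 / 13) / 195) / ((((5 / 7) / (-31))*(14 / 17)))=-8959/25350 = -0.35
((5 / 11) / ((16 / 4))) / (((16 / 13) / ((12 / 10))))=39/352 = 0.11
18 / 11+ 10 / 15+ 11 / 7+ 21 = 5746/231 = 24.87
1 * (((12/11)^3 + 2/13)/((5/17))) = 427142/86515 = 4.94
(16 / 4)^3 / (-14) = -32/7 = -4.57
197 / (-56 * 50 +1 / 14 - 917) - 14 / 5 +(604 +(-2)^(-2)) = 625897913/1040740 = 601.40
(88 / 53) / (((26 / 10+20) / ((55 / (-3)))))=-24200/17967 = -1.35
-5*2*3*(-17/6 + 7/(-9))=325/3 = 108.33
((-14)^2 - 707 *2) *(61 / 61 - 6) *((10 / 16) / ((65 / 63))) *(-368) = -1357601.54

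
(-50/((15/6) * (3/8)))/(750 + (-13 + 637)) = -80/2061 = -0.04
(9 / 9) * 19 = 19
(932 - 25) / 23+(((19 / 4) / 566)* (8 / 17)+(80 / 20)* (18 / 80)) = 44636017/1106530 = 40.34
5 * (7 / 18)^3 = 1715/5832 = 0.29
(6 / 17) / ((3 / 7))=14/17 = 0.82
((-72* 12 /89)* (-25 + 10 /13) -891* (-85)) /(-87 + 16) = -1070.00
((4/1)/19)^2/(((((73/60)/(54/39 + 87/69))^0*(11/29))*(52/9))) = 1044/51623 = 0.02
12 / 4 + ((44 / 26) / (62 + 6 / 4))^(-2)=2731609/1936 = 1410.96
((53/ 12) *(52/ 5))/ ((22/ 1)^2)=689/7260 = 0.09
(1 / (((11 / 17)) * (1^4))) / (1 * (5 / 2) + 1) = 34/77 = 0.44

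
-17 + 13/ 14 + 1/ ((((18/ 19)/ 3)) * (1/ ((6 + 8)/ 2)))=128/21 = 6.10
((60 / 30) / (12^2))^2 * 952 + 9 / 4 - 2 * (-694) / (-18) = -48391/648 = -74.68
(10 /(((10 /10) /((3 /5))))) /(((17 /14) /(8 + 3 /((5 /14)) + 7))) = 9828/85 = 115.62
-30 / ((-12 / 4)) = 10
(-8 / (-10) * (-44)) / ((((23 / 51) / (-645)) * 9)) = 128656/23 = 5593.74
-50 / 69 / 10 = -5/69 = -0.07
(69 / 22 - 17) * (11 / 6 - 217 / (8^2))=91195/4224 = 21.59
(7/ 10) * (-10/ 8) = -7/8 = -0.88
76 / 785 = 0.10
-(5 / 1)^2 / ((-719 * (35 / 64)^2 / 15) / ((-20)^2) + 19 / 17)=-417792000/18078833 = -23.11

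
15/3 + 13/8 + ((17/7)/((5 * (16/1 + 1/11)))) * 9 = 113933/16520 = 6.90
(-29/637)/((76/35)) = -145/6916 = -0.02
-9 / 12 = -3/4 = -0.75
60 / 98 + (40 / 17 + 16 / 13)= 45438/10829 = 4.20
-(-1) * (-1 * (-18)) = 18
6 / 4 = 3/2 = 1.50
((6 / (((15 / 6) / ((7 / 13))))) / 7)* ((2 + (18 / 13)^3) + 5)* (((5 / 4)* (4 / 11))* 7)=1781724/314171 = 5.67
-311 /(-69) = 311/69 = 4.51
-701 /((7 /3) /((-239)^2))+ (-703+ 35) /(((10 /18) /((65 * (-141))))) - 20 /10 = -42985505/7 = -6140786.43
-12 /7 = -1.71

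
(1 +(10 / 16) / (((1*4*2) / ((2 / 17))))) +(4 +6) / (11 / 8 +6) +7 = 300583/32096 = 9.37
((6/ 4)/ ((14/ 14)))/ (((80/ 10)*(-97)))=-3/1552 = 0.00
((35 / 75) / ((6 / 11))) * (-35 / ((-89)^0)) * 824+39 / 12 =-24670.97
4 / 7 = 0.57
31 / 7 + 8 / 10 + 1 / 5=38/7 = 5.43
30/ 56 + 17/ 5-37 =-4629/140 = -33.06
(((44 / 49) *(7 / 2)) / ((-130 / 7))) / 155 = -11/10075 = 0.00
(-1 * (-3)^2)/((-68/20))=45/17 = 2.65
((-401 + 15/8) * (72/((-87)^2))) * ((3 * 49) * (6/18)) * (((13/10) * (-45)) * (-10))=-91527345/841 = -108831.56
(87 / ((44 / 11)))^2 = 7569/16 = 473.06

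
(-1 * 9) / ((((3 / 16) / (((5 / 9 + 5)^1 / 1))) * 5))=-160/3 = -53.33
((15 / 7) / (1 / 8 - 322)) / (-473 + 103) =12/666925 = 0.00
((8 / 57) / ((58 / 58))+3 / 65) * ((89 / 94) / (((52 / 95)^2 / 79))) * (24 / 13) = 461549995/5369468 = 85.96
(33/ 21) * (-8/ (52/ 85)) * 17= -31790/91 = -349.34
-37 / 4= -9.25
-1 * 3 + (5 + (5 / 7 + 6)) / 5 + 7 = 6.34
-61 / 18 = -3.39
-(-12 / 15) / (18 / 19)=38/45 = 0.84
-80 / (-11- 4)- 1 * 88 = -248/3 = -82.67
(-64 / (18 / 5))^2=25600/81 = 316.05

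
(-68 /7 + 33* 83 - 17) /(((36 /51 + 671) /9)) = 2904858/79933 = 36.34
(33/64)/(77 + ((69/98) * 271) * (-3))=-1617/1553632 = 0.00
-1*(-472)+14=486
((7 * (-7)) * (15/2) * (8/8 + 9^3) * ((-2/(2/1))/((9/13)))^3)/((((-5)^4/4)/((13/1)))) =408650788/6075 = 67267.62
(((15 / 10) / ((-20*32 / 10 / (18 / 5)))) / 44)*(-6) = 0.01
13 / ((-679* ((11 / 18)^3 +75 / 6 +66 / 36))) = -75816/57662717 = 0.00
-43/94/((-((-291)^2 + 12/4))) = 43/7960296 = 0.00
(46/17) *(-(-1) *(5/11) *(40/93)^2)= 368000/1617363 = 0.23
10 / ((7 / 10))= 100/7 = 14.29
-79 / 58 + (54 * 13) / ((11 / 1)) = 39847/638 = 62.46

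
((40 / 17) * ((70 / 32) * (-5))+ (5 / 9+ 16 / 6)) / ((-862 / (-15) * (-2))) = 34445/175848 = 0.20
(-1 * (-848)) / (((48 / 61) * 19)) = 3233/57 = 56.72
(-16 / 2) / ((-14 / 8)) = 32/7 = 4.57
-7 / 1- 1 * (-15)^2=-232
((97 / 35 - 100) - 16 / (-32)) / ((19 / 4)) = -13542/665 = -20.36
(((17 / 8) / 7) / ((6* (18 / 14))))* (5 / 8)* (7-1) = 85/576 = 0.15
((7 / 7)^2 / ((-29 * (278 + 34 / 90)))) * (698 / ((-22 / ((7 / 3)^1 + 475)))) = 7496520/3996113 = 1.88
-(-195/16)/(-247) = -15/304 = -0.05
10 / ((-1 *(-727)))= 10/727 = 0.01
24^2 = 576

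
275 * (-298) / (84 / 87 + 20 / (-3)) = 3564825/248 = 14374.29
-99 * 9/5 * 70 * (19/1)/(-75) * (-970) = -15326388/5 = -3065277.60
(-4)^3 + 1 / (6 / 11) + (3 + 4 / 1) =-331/6 = -55.17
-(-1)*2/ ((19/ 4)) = 8/19 = 0.42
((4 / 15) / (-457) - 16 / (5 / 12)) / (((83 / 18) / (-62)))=97923792/189655 = 516.33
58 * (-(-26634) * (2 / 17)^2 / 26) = 3089544/3757 = 822.34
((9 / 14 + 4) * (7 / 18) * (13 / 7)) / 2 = 845/504 = 1.68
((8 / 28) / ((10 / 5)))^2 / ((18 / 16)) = 8/441 = 0.02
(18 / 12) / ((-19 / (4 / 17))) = -0.02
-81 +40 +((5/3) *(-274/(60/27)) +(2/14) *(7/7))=-3449/14 = -246.36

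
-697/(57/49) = -34153/57 = -599.18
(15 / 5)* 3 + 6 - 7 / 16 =233/16 = 14.56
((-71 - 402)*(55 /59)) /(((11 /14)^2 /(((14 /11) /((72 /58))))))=-4277210/5841 = -732.27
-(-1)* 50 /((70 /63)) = 45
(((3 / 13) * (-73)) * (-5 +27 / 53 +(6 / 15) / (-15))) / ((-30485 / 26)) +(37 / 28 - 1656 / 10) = -396314287/2411500 = -164.34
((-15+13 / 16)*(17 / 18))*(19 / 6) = -73321/1728 = -42.43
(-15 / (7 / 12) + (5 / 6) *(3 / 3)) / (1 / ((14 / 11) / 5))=-19/3 = -6.33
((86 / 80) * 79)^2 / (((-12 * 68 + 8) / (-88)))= 785.49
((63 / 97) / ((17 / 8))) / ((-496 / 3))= -189/102238 = 0.00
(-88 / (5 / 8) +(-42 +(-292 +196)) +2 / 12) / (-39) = 643/90 = 7.14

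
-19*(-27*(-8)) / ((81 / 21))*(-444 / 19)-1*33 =24831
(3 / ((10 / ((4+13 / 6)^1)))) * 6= 111/10 = 11.10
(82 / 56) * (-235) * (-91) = 125255/4 = 31313.75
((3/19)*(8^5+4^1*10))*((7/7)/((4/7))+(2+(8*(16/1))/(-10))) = -4453686/95 = -46880.91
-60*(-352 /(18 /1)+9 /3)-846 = 442/3 = 147.33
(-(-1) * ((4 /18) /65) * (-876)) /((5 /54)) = -32.34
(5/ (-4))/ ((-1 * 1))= 5/4 = 1.25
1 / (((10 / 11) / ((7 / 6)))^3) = 456533/216000 = 2.11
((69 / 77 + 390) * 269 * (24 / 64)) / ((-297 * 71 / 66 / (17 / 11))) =-45880909/240548 = -190.73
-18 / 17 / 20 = -9/170 = -0.05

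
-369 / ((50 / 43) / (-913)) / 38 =14486571/1900 = 7624.51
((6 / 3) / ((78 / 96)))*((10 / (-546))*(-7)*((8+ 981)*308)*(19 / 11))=84183680/507 = 166042.76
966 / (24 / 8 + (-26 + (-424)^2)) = 138/25679 = 0.01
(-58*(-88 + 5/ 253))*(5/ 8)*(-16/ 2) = -6455110/253 = -25514.27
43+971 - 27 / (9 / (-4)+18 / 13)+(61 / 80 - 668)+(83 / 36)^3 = 91030027/233280 = 390.22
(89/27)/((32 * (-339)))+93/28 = 6809209/2050272 = 3.32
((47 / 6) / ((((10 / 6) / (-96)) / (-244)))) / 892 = 137616/1115 = 123.42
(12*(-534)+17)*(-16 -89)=671055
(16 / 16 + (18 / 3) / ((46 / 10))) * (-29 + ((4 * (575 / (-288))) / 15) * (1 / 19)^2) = -119855207/1793448 = -66.83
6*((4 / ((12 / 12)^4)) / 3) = 8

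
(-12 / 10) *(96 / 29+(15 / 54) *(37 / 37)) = -1873/435 = -4.31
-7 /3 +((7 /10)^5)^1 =-649579/300000 = -2.17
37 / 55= 0.67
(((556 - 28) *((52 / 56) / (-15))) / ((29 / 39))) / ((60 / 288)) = -1070784/5075 = -210.99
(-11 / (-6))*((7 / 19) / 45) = 77/5130 = 0.02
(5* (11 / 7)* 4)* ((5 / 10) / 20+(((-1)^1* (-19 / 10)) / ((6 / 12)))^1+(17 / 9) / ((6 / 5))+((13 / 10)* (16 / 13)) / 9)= 66253/378 = 175.27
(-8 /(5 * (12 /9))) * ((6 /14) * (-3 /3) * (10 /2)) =18/7 = 2.57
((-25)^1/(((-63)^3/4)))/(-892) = -25/55760481 = 0.00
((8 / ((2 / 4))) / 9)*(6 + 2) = 128/9 = 14.22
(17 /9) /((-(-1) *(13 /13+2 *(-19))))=-0.05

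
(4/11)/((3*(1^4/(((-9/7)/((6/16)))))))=-32/77 = -0.42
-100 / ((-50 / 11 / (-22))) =-484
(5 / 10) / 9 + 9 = 163/18 = 9.06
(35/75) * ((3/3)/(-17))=-7/255 = -0.03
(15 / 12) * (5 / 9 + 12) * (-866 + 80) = -74015/6 = -12335.83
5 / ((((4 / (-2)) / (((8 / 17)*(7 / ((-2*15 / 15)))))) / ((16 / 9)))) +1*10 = 2650/153 = 17.32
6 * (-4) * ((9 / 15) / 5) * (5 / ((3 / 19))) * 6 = -2736/5 = -547.20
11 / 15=0.73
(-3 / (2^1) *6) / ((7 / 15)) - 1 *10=-205/7 = -29.29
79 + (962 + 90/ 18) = 1046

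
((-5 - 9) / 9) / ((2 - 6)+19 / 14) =196/333 = 0.59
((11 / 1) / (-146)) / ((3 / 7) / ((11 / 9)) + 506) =-847/5692394 = 0.00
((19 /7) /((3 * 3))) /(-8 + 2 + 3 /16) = -304/5859 = -0.05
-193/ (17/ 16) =-3088/17 = -181.65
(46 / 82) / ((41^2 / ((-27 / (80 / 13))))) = -8073/5513680 = 0.00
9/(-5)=-9/5 = -1.80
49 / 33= 1.48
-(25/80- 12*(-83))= -15941/16 = -996.31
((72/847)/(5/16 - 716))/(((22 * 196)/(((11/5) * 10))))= -96/158416951 = 0.00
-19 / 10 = -1.90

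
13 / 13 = 1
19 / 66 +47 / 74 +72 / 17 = 107071/20757 = 5.16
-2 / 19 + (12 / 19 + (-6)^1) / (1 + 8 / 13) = -24/7 = -3.43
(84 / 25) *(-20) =-336/5 = -67.20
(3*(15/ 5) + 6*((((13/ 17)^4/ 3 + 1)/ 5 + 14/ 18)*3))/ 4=11279659/1670420 = 6.75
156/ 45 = 52/15 = 3.47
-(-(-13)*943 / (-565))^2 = -150283081/319225 = -470.77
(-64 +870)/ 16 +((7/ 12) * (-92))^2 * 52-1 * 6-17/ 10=53931043/360 = 149808.45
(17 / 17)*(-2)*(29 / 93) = -58/93 = -0.62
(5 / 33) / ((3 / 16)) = 80/99 = 0.81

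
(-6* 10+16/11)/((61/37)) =-23828/671 = -35.51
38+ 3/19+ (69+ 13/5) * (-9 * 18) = -1098299/95 = -11561.04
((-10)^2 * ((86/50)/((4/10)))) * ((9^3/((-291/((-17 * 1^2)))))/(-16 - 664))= -10449/388 = -26.93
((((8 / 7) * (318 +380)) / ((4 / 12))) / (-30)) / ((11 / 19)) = -53048/385 = -137.79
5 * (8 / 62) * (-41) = -820/31 = -26.45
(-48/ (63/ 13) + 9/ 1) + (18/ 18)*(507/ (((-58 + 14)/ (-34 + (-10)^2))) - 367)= -47393/42 = -1128.40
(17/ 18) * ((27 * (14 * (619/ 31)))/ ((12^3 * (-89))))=-73661/1589184 = -0.05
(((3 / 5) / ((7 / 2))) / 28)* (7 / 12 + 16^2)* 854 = 187819/140 = 1341.56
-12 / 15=-4/5 = -0.80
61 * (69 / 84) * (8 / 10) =1403/35 = 40.09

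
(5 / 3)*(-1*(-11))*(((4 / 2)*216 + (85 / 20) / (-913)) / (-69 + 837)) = 7888235/764928 = 10.31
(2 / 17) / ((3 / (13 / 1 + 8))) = 14/17 = 0.82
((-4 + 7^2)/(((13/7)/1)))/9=35/13 = 2.69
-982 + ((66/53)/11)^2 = -2758402/2809 = -981.99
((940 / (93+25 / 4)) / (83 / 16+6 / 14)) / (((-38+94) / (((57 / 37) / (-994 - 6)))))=-10716/230984525 = 0.00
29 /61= 0.48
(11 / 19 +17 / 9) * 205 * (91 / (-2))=-3936205/171 = -23018.74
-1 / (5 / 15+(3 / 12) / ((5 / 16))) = -15/17 = -0.88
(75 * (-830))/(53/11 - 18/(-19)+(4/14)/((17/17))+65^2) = -45535875/3095014 = -14.71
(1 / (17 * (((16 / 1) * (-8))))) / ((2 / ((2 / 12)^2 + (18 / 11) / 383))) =-4861/660059136 = 0.00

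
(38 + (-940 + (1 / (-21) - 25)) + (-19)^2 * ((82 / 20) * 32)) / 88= 1218949/2310 = 527.68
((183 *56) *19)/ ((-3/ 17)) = -1103368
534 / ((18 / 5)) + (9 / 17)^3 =148.48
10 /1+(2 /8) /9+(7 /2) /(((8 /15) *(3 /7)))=3649/144 = 25.34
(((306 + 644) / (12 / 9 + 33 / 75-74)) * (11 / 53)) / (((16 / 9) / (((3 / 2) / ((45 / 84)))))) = -4937625/1148404 = -4.30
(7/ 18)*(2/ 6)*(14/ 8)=49/216 = 0.23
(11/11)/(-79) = -1/79 = -0.01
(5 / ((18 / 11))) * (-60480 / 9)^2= 137984000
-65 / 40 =-13/8 = -1.62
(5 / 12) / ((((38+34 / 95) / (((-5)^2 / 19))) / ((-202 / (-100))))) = 2525/87456 = 0.03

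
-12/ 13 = -0.92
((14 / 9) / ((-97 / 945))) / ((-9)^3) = 490/23571 = 0.02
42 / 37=1.14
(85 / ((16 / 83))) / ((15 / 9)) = 4233/16 = 264.56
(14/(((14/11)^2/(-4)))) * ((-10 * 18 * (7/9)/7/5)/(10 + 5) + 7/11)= -1342/105 = -12.78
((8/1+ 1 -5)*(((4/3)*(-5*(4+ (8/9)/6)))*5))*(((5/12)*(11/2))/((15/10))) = -616000/729 = -844.99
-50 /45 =-10/9 = -1.11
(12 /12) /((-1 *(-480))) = 1/480 = 0.00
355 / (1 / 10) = 3550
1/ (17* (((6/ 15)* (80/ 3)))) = 3/544 = 0.01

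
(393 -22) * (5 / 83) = 1855/83 = 22.35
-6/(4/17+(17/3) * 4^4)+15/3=184837/36998 = 5.00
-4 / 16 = -1/4 = -0.25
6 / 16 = 3/8 = 0.38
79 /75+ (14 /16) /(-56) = 4981/4800 = 1.04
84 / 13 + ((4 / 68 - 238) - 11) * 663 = -165041.54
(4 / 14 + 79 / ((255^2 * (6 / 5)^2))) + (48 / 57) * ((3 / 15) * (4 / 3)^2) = 36487343/62267940 = 0.59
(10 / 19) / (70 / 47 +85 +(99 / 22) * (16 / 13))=6110/1068351 = 0.01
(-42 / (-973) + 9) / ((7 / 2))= 2514/973 = 2.58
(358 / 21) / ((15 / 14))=716/45 = 15.91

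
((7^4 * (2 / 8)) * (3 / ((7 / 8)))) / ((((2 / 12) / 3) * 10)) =18522/5 = 3704.40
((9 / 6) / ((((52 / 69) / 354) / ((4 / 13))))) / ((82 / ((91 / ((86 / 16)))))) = 1025892/22919 = 44.76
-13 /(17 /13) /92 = -169/1564 = -0.11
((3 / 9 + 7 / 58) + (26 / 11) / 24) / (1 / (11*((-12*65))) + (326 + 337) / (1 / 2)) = 137475/329935291 = 0.00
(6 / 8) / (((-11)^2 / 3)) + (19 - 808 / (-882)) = 4254941/213444 = 19.93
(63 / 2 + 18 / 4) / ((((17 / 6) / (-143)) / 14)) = -25437.18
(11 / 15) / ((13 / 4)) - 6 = -5.77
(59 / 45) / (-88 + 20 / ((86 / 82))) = -2537/133380 = -0.02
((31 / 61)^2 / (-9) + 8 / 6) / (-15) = -43691/502335 = -0.09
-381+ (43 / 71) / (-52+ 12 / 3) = -1298491/3408 = -381.01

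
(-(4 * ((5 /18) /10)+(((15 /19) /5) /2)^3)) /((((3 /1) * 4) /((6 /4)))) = -55115/3950784 = -0.01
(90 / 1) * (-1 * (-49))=4410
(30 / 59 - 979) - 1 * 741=-101450/59 = -1719.49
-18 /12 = -3/2 = -1.50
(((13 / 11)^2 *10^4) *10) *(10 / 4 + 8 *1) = 177450000/121 = 1466528.93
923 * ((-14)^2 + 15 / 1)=194753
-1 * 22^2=-484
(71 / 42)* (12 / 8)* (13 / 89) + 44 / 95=197333/236740 = 0.83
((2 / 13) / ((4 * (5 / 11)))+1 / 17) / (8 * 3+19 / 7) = 2219/413270 = 0.01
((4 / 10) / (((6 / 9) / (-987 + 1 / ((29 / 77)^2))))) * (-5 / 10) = 1236207/4205 = 293.99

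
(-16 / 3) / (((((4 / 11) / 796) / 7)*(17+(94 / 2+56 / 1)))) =-30646/45 = -681.02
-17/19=-0.89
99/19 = 5.21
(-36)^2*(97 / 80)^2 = 762129/400 = 1905.32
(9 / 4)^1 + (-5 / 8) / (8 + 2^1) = 35/16 = 2.19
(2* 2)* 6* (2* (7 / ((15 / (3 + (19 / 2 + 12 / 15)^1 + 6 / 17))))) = 129976/425 = 305.83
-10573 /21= -503.48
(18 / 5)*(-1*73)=-1314/5 = -262.80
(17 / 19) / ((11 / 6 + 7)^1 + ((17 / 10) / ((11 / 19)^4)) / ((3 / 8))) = 7466910/410466899 = 0.02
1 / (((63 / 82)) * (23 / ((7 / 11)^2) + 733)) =287/174150 = 0.00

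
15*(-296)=-4440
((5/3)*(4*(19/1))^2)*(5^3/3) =3610000/9 = 401111.11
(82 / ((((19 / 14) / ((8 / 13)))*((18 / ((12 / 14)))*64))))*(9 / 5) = 0.05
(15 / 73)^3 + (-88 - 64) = -59127209/389017 = -151.99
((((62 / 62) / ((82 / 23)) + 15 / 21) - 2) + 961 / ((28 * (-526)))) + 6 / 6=-42557/603848 = -0.07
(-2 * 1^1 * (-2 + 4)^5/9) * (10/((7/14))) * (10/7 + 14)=-15360/7 = -2194.29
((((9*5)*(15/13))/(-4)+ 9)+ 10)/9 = 313/468 = 0.67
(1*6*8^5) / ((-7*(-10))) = 98304/35 = 2808.69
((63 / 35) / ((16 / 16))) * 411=3699/5 = 739.80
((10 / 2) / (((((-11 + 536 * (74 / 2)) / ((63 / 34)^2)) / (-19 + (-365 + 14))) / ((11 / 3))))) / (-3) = 1495725/3818846 = 0.39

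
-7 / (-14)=1/2 = 0.50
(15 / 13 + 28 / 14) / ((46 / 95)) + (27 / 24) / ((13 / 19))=1501/184 = 8.16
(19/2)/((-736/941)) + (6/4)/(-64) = -12.17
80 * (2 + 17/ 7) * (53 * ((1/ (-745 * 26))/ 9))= -13144/122031 = -0.11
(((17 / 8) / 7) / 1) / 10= 17/560 = 0.03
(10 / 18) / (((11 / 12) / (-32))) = -640/33 = -19.39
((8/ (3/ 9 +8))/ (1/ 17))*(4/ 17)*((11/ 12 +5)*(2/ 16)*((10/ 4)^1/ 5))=71/50 = 1.42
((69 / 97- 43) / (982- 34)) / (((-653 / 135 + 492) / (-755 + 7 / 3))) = 34733685/503972521 = 0.07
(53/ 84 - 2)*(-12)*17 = 279.29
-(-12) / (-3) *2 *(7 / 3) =-56/3 = -18.67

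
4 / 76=1/19 = 0.05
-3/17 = -0.18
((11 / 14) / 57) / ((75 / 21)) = 11/2850 = 0.00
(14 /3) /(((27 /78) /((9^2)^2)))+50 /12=530737/6 = 88456.17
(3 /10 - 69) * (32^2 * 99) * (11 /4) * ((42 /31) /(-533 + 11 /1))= 223445376/4495 = 49709.76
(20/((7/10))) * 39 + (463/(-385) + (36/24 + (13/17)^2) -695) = 93499961/222530 = 420.17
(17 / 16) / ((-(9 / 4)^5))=-1088/59049 = -0.02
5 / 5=1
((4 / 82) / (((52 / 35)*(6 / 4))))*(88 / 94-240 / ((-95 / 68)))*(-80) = -431883200/1427907 = -302.46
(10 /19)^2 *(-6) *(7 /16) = -525/722 = -0.73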